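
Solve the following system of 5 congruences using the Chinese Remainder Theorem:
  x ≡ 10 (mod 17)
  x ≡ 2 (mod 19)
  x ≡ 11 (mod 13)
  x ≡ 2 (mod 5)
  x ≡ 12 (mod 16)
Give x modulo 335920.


Product of moduli M = 17 · 19 · 13 · 5 · 16 = 335920.
Merge one congruence at a time:
  Start: x ≡ 10 (mod 17).
  Combine with x ≡ 2 (mod 19); new modulus lcm = 323.
    Write x = 10 + 17·t and substitute into x ≡ 2 (mod 19): 17·t ≡ 2 − 10 = -8 (mod 19).
    Reduce coefficients mod 19: 17·t ≡ 11 (mod 19).
    The inverse of 17 mod 19 is 9 (since 17·9 = 153 = 8·19 + 1), so t ≡ 9·11 = 99 ≡ 4 (mod 19).
    Then x = 10 + 17·4 = 78, valid modulo lcm(17, 19) = 323: x ≡ 78 (mod 323).
  Combine with x ≡ 11 (mod 13); new modulus lcm = 4199.
    Write x = 78 + 323·t and substitute into x ≡ 11 (mod 13): 323·t ≡ 11 − 78 = -67 (mod 13).
    Reduce coefficients mod 13: 11·t ≡ 11 (mod 13).
    The inverse of 11 mod 13 is 6 (since 11·6 = 66 = 5·13 + 1), so t ≡ 6·11 = 66 ≡ 1 (mod 13).
    Then x = 78 + 323·1 = 401, valid modulo lcm(323, 13) = 4199: x ≡ 401 (mod 4199).
  Combine with x ≡ 2 (mod 5); new modulus lcm = 20995.
    Write x = 401 + 4199·t and substitute into x ≡ 2 (mod 5): 4199·t ≡ 2 − 401 = -399 (mod 5).
    Reduce coefficients mod 5: 4·t ≡ 1 (mod 5).
    The inverse of 4 mod 5 is 4 (since 4·4 = 16 = 3·5 + 1), so t ≡ 4·1 = 4 ≡ 4 (mod 5).
    Then x = 401 + 4199·4 = 17197, valid modulo lcm(4199, 5) = 20995: x ≡ 17197 (mod 20995).
  Combine with x ≡ 12 (mod 16); new modulus lcm = 335920.
    Write x = 17197 + 20995·t and substitute into x ≡ 12 (mod 16): 20995·t ≡ 12 − 17197 = -17185 (mod 16).
    Reduce coefficients mod 16: 3·t ≡ 15 (mod 16).
    The inverse of 3 mod 16 is 11 (since 3·11 = 33 = 2·16 + 1), so t ≡ 11·15 = 165 ≡ 5 (mod 16).
    Then x = 17197 + 20995·5 = 122172, valid modulo lcm(20995, 16) = 335920: x ≡ 122172 (mod 335920).
Verify against each original: 122172 mod 17 = 10, 122172 mod 19 = 2, 122172 mod 13 = 11, 122172 mod 5 = 2, 122172 mod 16 = 12.

x ≡ 122172 (mod 335920).


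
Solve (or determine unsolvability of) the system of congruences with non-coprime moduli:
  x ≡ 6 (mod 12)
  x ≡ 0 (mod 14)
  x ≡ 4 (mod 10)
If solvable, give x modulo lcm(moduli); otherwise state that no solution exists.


Moduli 12, 14, 10 are not pairwise coprime, so CRT works modulo lcm(m_i) when all pairwise compatibility conditions hold.
Pairwise compatibility: gcd(m_i, m_j) must divide a_i - a_j for every pair.
Merge one congruence at a time:
  Start: x ≡ 6 (mod 12).
  Combine with x ≡ 0 (mod 14): gcd(12, 14) = 2; 0 - 6 = -6, which IS divisible by 2, so compatible.
    Write x = 6 + 12·t and substitute into x ≡ 0 (mod 14): 12·t ≡ 0 − 6 = -6 (mod 14).
    Divide the congruence (and modulus) by g = 2: 6·t ≡ -3 (mod 7).
    Reduce coefficients mod 7: 6·t ≡ 4 (mod 7).
    The inverse of 6 mod 7 is 6 (since 6·6 = 36 = 5·7 + 1), so t ≡ 6·4 = 24 ≡ 3 (mod 7).
    Then x = 6 + 12·3 = 42, valid modulo lcm(12, 14) = 84: x ≡ 42 (mod 84).
  Combine with x ≡ 4 (mod 10): gcd(84, 10) = 2; 4 - 42 = -38, which IS divisible by 2, so compatible.
    Write x = 42 + 84·t and substitute into x ≡ 4 (mod 10): 84·t ≡ 4 − 42 = -38 (mod 10).
    Divide the congruence (and modulus) by g = 2: 42·t ≡ -19 (mod 5).
    Reduce coefficients mod 5: 2·t ≡ 1 (mod 5).
    The inverse of 2 mod 5 is 3 (since 2·3 = 6 = 1·5 + 1), so t ≡ 3·1 = 3 ≡ 3 (mod 5).
    Then x = 42 + 84·3 = 294, valid modulo lcm(84, 10) = 420: x ≡ 294 (mod 420).
Verify: 294 mod 12 = 6, 294 mod 14 = 0, 294 mod 10 = 4.

x ≡ 294 (mod 420).


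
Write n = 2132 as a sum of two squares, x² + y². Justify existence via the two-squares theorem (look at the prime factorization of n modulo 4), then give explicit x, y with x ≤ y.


Step 1: Factor n = 2132 = 2^2 · 13 · 41.
Step 2: Check the mod-4 condition on each prime factor: 2 = 2 (special); 13 ≡ 1 (mod 4), exponent 1; 41 ≡ 1 (mod 4), exponent 1.
All primes ≡ 3 (mod 4) appear to even exponent (or don't appear), so by the two-squares theorem n IS expressible as a sum of two squares.
Step 3: Build a representation. Group n = k² · m with k = 2 and m = 13 · 41 = 533 (a product of primes ≡ 1 (mod 4)); a representation of m scales to one of n via (k·x)² + (k·y)² = k²(x² + y²). Each prime p ≡ 1 (mod 4) is itself a sum of two squares; find a² by testing p − a² for a perfect square:
  13: 13 − 1² = 12, 13 − 2² = 9 = 3² ⇒ 13 = 2² + 3².
  41: 41 − 1² = 40, 41 − 2² = 37, 41 − 3² = 32, 41 − 4² = 25 = 5² ⇒ 41 = 4² + 5².
  Combine using the Brahmagupta–Fibonacci identity (a² + b²)(c² + d²) = (ac − bd)² + (ad + bc)² = (ac + bd)² + (ad − bc)²:
  13 · 41 = 533: from (2² + 3²)(4² + 5²), take (2·4 − 3·5, 2·5 + 3·4) = (8 − 15, 10 + 12) = (-7, 22); dropping signs (only squares matter) gives (7, 22); check 7² + 22² = 49 + 484 = 533 ✓.
  Scale by k = 2: (2·7, 2·22) = (14, 44).
Step 4: Order so x ≤ y and verify: 14² + 44² = 196 + 1936 = 2132 = n. ✓

n = 2132 = 14² + 44² (one valid representation with x ≤ y).


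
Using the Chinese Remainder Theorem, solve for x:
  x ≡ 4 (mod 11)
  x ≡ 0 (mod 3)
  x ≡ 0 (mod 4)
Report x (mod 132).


Moduli 11, 3, 4 are pairwise coprime; by CRT there is a unique solution modulo M = 11 · 3 · 4 = 132.
Solve pairwise, accumulating the modulus:
  Start with x ≡ 4 (mod 11).
  Combine with x ≡ 0 (mod 3): since gcd(11, 3) = 1, we get a unique residue mod 33.
    Write x = 4 + 11·t and substitute into x ≡ 0 (mod 3): 11·t ≡ 0 − 4 = -4 (mod 3).
    Reduce coefficients mod 3: 2·t ≡ 2 (mod 3).
    The inverse of 2 mod 3 is 2 (since 2·2 = 4 = 1·3 + 1), so t ≡ 2·2 = 4 ≡ 1 (mod 3).
    Then x = 4 + 11·1 = 15, valid modulo lcm(11, 3) = 33: x ≡ 15 (mod 33).
  Combine with x ≡ 0 (mod 4): since gcd(33, 4) = 1, we get a unique residue mod 132.
    Write x = 15 + 33·t and substitute into x ≡ 0 (mod 4): 33·t ≡ 0 − 15 = -15 (mod 4).
    Reduce coefficients mod 4: 1·t ≡ 1 (mod 4).
    So t ≡ 1 (mod 4).
    Then x = 15 + 33·1 = 48, valid modulo lcm(33, 4) = 132: x ≡ 48 (mod 132).
Verify: 48 mod 11 = 4 ✓, 48 mod 3 = 0 ✓, 48 mod 4 = 0 ✓.

x ≡ 48 (mod 132).


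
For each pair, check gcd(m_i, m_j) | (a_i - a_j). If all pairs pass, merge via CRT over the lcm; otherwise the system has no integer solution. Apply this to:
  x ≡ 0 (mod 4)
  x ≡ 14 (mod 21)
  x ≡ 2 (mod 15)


Moduli 4, 21, 15 are not pairwise coprime, so CRT works modulo lcm(m_i) when all pairwise compatibility conditions hold.
Pairwise compatibility: gcd(m_i, m_j) must divide a_i - a_j for every pair.
Merge one congruence at a time:
  Start: x ≡ 0 (mod 4).
  Combine with x ≡ 14 (mod 21): gcd(4, 21) = 1; 14 - 0 = 14, which IS divisible by 1, so compatible.
    Write x = 0 + 4·t and substitute into x ≡ 14 (mod 21): 4·t ≡ 14 − 0 = 14 (mod 21).
    The inverse of 4 mod 21 is 16 (since 4·16 = 64 = 3·21 + 1), so t ≡ 16·14 = 224 ≡ 14 (mod 21).
    Then x = 0 + 4·14 = 56, valid modulo lcm(4, 21) = 84: x ≡ 56 (mod 84).
  Combine with x ≡ 2 (mod 15): gcd(84, 15) = 3; 2 - 56 = -54, which IS divisible by 3, so compatible.
    Write x = 56 + 84·t and substitute into x ≡ 2 (mod 15): 84·t ≡ 2 − 56 = -54 (mod 15).
    Divide the congruence (and modulus) by g = 3: 28·t ≡ -18 (mod 5).
    Reduce coefficients mod 5: 3·t ≡ 2 (mod 5).
    The inverse of 3 mod 5 is 2 (since 3·2 = 6 = 1·5 + 1), so t ≡ 2·2 = 4 ≡ 4 (mod 5).
    Then x = 56 + 84·4 = 392, valid modulo lcm(84, 15) = 420: x ≡ 392 (mod 420).
Verify: 392 mod 4 = 0, 392 mod 21 = 14, 392 mod 15 = 2.

x ≡ 392 (mod 420).


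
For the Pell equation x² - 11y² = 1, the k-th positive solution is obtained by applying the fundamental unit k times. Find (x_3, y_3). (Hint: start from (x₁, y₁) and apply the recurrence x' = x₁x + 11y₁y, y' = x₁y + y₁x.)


Step 1: Find the fundamental solution (x₁, y₁) of x² - 11y² = 1.
  Expand √11 as a continued fraction. a₀ = ⌊√11⌋ = 3; iterate m_{k+1} = d_k·a_k − m_k, d_{k+1} = (11 − m_{k+1}²)/d_k, a_{k+1} = ⌊(a₀ + m_{k+1})/d_{k+1}⌋ (starting m₀ = 0, d₀ = 1), with convergents p_k = a_k·p_{k-1} + p_{k-2}, q_k = a_k·q_{k-1} + q_{k-2} (p₋₁ = 1, q₋₁ = 0):
  k = 0: a₀ = 3; p₀/q₀ = 3/1; p₀² − 11·q₀² = 9 − 11 = -2.
  k = 1: m = 3, d = 2, a = ⌊(3 + 3)/2⌋ = 3; p/q = (3·3 + 1)/(3·1 + 0) = 10/3; p² − 11·q² = 100 − 99 = 1.
  The first convergent with p² − 11·q² = 1 gives the fundamental solution (x₁, y₁) = (10, 3).
Step 2: Apply the recurrence (x_{n+1}, y_{n+1}) = (x₁x_n + 11y₁y_n, x₁y_n + y₁x_n) repeatedly.
  From (x_1, y_1) = (10, 3): x_2 = 10·10 + 11·3·3 = 199; y_2 = 10·3 + 3·10 = 60.
  From (x_2, y_2) = (199, 60): x_3 = 10·199 + 11·3·60 = 3970; y_3 = 10·60 + 3·199 = 1197.
Step 3: Verify x_3² - 11·y_3² = 15760900 - 15760899 = 1 (should be 1). ✓

(x_1, y_1) = (10, 3); (x_3, y_3) = (3970, 1197).


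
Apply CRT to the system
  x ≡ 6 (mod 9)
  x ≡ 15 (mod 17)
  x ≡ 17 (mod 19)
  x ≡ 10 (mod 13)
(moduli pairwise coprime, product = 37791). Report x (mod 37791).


Product of moduli M = 9 · 17 · 19 · 13 = 37791.
Merge one congruence at a time:
  Start: x ≡ 6 (mod 9).
  Combine with x ≡ 15 (mod 17); new modulus lcm = 153.
    Write x = 6 + 9·t and substitute into x ≡ 15 (mod 17): 9·t ≡ 15 − 6 = 9 (mod 17).
    The inverse of 9 mod 17 is 2 (since 9·2 = 18 = 1·17 + 1), so t ≡ 2·9 = 18 ≡ 1 (mod 17).
    Then x = 6 + 9·1 = 15, valid modulo lcm(9, 17) = 153: x ≡ 15 (mod 153).
  Combine with x ≡ 17 (mod 19); new modulus lcm = 2907.
    Write x = 15 + 153·t and substitute into x ≡ 17 (mod 19): 153·t ≡ 17 − 15 = 2 (mod 19).
    Reduce coefficients mod 19: 1·t ≡ 2 (mod 19).
    So t ≡ 2 (mod 19).
    Then x = 15 + 153·2 = 321, valid modulo lcm(153, 19) = 2907: x ≡ 321 (mod 2907).
  Combine with x ≡ 10 (mod 13); new modulus lcm = 37791.
    Write x = 321 + 2907·t and substitute into x ≡ 10 (mod 13): 2907·t ≡ 10 − 321 = -311 (mod 13).
    Reduce coefficients mod 13: 8·t ≡ 1 (mod 13).
    The inverse of 8 mod 13 is 5 (since 8·5 = 40 = 3·13 + 1), so t ≡ 5·1 = 5 ≡ 5 (mod 13).
    Then x = 321 + 2907·5 = 14856, valid modulo lcm(2907, 13) = 37791: x ≡ 14856 (mod 37791).
Verify against each original: 14856 mod 9 = 6, 14856 mod 17 = 15, 14856 mod 19 = 17, 14856 mod 13 = 10.

x ≡ 14856 (mod 37791).


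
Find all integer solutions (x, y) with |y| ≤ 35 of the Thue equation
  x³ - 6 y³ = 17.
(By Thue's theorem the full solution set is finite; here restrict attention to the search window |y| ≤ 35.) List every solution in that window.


The equation is x³ - 6y³ = 17. For fixed y, x³ = 6·y³ + 17, so a solution requires the RHS to be a perfect cube.
Strategy: iterate y from -35 to 35, compute RHS = 6·y³ + 17, and check whether it is a (positive or negative) perfect cube.
Check small values of y:
  y = 0: RHS = 17 is not a perfect cube.
  y = 1: RHS = 23 is not a perfect cube.
  y = -1: RHS = 11 is not a perfect cube.
  y = 2: RHS = 65 is not a perfect cube.
  y = -2: RHS = -31 is not a perfect cube.
  y = 3: RHS = 179 is not a perfect cube.
  y = -3: RHS = -145 is not a perfect cube.
Continuing the search up to |y| = 35 finds no solutions either.
No (x, y) in the scanned range satisfies the equation.

No integer solutions with |y| ≤ 35.


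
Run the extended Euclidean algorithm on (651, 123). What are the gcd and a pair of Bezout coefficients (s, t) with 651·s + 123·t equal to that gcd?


Euclidean algorithm on (651, 123) — divide until remainder is 0:
  651 = 5 · 123 + 36
  123 = 3 · 36 + 15
  36 = 2 · 15 + 6
  15 = 2 · 6 + 3
  6 = 2 · 3 + 0
gcd(651, 123) = 3.
Track Bezout coefficients alongside the remainders: start with r₀ = 651 = a·1 + b·0 (s = 1, t = 0) and r₁ = 123 = a·0 + b·1 (s = 0, t = 1); each new remainder r_{k+1} = r_{k-1} − q_k·r_k inherits s_{k+1} = s_{k-1} − q_k·s_k, t_{k+1} = t_{k-1} − q_k·t_k, so r_k = a·s_k + b·t_k at every step:
  q = 5: r = 36, s = 1 − 5·0 = 1, t = 0 − 5·1 = -5  (check: 651·1 + 123·(-5) = 36)
  q = 3: r = 15, s = 0 − 3·1 = -3, t = 1 − 3·(-5) = 16  (check: 651·(-3) + 123·16 = 15)
  q = 2: r = 6, s = 1 − 2·(-3) = 7, t = -5 − 2·16 = -37  (check: 651·7 + 123·(-37) = 6)
  q = 2: r = 3, s = -3 − 2·7 = -17, t = 16 − 2·(-37) = 90  (check: 651·(-17) + 123·90 = 3)
The row with r = 3 (the gcd) gives the Bezout coefficients s = -17, t = 90.
Result: 651 · (-17) + 123 · (90) = 3.

gcd(651, 123) = 3; s = -17, t = 90 (check: 651·(-17) + 123·90 = 3).


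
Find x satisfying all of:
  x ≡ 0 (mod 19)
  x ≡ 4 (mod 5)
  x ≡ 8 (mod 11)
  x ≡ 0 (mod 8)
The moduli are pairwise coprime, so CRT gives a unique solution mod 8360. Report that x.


Product of moduli M = 19 · 5 · 11 · 8 = 8360.
Merge one congruence at a time:
  Start: x ≡ 0 (mod 19).
  Combine with x ≡ 4 (mod 5); new modulus lcm = 95.
    Write x = 0 + 19·t and substitute into x ≡ 4 (mod 5): 19·t ≡ 4 − 0 = 4 (mod 5).
    Reduce coefficients mod 5: 4·t ≡ 4 (mod 5).
    The inverse of 4 mod 5 is 4 (since 4·4 = 16 = 3·5 + 1), so t ≡ 4·4 = 16 ≡ 1 (mod 5).
    Then x = 0 + 19·1 = 19, valid modulo lcm(19, 5) = 95: x ≡ 19 (mod 95).
  Combine with x ≡ 8 (mod 11); new modulus lcm = 1045.
    Write x = 19 + 95·t and substitute into x ≡ 8 (mod 11): 95·t ≡ 8 − 19 = -11 (mod 11).
    Reduce coefficients mod 11: 7·t ≡ 0 (mod 11).
    The inverse of 7 mod 11 is 8 (since 7·8 = 56 = 5·11 + 1), so t ≡ 8·0 = 0 ≡ 0 (mod 11).
    Then x = 19 + 95·0 = 19, valid modulo lcm(95, 11) = 1045: x ≡ 19 (mod 1045).
  Combine with x ≡ 0 (mod 8); new modulus lcm = 8360.
    Write x = 19 + 1045·t and substitute into x ≡ 0 (mod 8): 1045·t ≡ 0 − 19 = -19 (mod 8).
    Reduce coefficients mod 8: 5·t ≡ 5 (mod 8).
    The inverse of 5 mod 8 is 5 (since 5·5 = 25 = 3·8 + 1), so t ≡ 5·5 = 25 ≡ 1 (mod 8).
    Then x = 19 + 1045·1 = 1064, valid modulo lcm(1045, 8) = 8360: x ≡ 1064 (mod 8360).
Verify against each original: 1064 mod 19 = 0, 1064 mod 5 = 4, 1064 mod 11 = 8, 1064 mod 8 = 0.

x ≡ 1064 (mod 8360).


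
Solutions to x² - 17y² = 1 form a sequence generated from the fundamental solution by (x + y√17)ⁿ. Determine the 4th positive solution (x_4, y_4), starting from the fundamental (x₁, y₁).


Step 1: Find the fundamental solution (x₁, y₁) of x² - 17y² = 1.
  Expand √17 as a continued fraction. a₀ = ⌊√17⌋ = 4; iterate m_{k+1} = d_k·a_k − m_k, d_{k+1} = (17 − m_{k+1}²)/d_k, a_{k+1} = ⌊(a₀ + m_{k+1})/d_{k+1}⌋ (starting m₀ = 0, d₀ = 1), with convergents p_k = a_k·p_{k-1} + p_{k-2}, q_k = a_k·q_{k-1} + q_{k-2} (p₋₁ = 1, q₋₁ = 0):
  k = 0: a₀ = 4; p₀/q₀ = 4/1; p₀² − 17·q₀² = 16 − 17 = -1.
  k = 1: m = 4, d = 1, a = ⌊(4 + 4)/1⌋ = 8; p/q = (8·4 + 1)/(8·1 + 0) = 33/8; p² − 17·q² = 1089 − 1088 = 1.
  The first convergent with p² − 17·q² = 1 gives the fundamental solution (x₁, y₁) = (33, 8).
Step 2: Apply the recurrence (x_{n+1}, y_{n+1}) = (x₁x_n + 17y₁y_n, x₁y_n + y₁x_n) repeatedly.
  From (x_1, y_1) = (33, 8): x_2 = 33·33 + 17·8·8 = 2177; y_2 = 33·8 + 8·33 = 528.
  From (x_2, y_2) = (2177, 528): x_3 = 33·2177 + 17·8·528 = 143649; y_3 = 33·528 + 8·2177 = 34840.
  From (x_3, y_3) = (143649, 34840): x_4 = 33·143649 + 17·8·34840 = 9478657; y_4 = 33·34840 + 8·143649 = 2298912.
Step 3: Verify x_4² - 17·y_4² = 89844938523649 - 89844938523648 = 1 (should be 1). ✓

(x_1, y_1) = (33, 8); (x_4, y_4) = (9478657, 2298912).


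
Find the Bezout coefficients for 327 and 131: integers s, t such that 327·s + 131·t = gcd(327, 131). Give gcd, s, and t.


Euclidean algorithm on (327, 131) — divide until remainder is 0:
  327 = 2 · 131 + 65
  131 = 2 · 65 + 1
  65 = 65 · 1 + 0
gcd(327, 131) = 1.
Track Bezout coefficients alongside the remainders: start with r₀ = 327 = a·1 + b·0 (s = 1, t = 0) and r₁ = 131 = a·0 + b·1 (s = 0, t = 1); each new remainder r_{k+1} = r_{k-1} − q_k·r_k inherits s_{k+1} = s_{k-1} − q_k·s_k, t_{k+1} = t_{k-1} − q_k·t_k, so r_k = a·s_k + b·t_k at every step:
  q = 2: r = 65, s = 1 − 2·0 = 1, t = 0 − 2·1 = -2  (check: 327·1 + 131·(-2) = 65)
  q = 2: r = 1, s = 0 − 2·1 = -2, t = 1 − 2·(-2) = 5  (check: 327·(-2) + 131·5 = 1)
The row with r = 1 (the gcd) gives the Bezout coefficients s = -2, t = 5.
Result: 327 · (-2) + 131 · (5) = 1.

gcd(327, 131) = 1; s = -2, t = 5 (check: 327·(-2) + 131·5 = 1).


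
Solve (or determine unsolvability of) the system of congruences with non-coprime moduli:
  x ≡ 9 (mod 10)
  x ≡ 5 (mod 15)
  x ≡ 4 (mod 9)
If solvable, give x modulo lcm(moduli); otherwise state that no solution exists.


Moduli 10, 15, 9 are not pairwise coprime, so CRT works modulo lcm(m_i) when all pairwise compatibility conditions hold.
Pairwise compatibility: gcd(m_i, m_j) must divide a_i - a_j for every pair.
Merge one congruence at a time:
  Start: x ≡ 9 (mod 10).
  Combine with x ≡ 5 (mod 15): gcd(10, 15) = 5, and 5 - 9 = -4 is NOT divisible by 5.
    ⇒ system is inconsistent (no integer solution).

No solution (the system is inconsistent).


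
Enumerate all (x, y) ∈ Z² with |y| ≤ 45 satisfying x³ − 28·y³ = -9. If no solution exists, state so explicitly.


The equation is x³ - 28y³ = -9. For fixed y, x³ = 28·y³ − 9, so a solution requires the RHS to be a perfect cube.
Strategy: iterate y from -45 to 45, compute RHS = 28·y³ − 9, and check whether it is a (positive or negative) perfect cube.
Check small values of y:
  y = 0: RHS = -9 is not a perfect cube.
  y = 1: RHS = 19 is not a perfect cube.
  y = -1: RHS = -37 is not a perfect cube.
  y = 2: RHS = 215 is not a perfect cube.
  y = -2: RHS = -233 is not a perfect cube.
  y = 3: RHS = 747 is not a perfect cube.
  y = -3: RHS = -765 is not a perfect cube.
Continuing the search up to |y| = 45 finds no solutions either.
No (x, y) in the scanned range satisfies the equation.

No integer solutions with |y| ≤ 45.


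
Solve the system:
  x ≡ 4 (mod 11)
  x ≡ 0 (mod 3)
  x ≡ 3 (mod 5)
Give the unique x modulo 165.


Moduli 11, 3, 5 are pairwise coprime; by CRT there is a unique solution modulo M = 11 · 3 · 5 = 165.
Solve pairwise, accumulating the modulus:
  Start with x ≡ 4 (mod 11).
  Combine with x ≡ 0 (mod 3): since gcd(11, 3) = 1, we get a unique residue mod 33.
    Write x = 4 + 11·t and substitute into x ≡ 0 (mod 3): 11·t ≡ 0 − 4 = -4 (mod 3).
    Reduce coefficients mod 3: 2·t ≡ 2 (mod 3).
    The inverse of 2 mod 3 is 2 (since 2·2 = 4 = 1·3 + 1), so t ≡ 2·2 = 4 ≡ 1 (mod 3).
    Then x = 4 + 11·1 = 15, valid modulo lcm(11, 3) = 33: x ≡ 15 (mod 33).
  Combine with x ≡ 3 (mod 5): since gcd(33, 5) = 1, we get a unique residue mod 165.
    Write x = 15 + 33·t and substitute into x ≡ 3 (mod 5): 33·t ≡ 3 − 15 = -12 (mod 5).
    Reduce coefficients mod 5: 3·t ≡ 3 (mod 5).
    The inverse of 3 mod 5 is 2 (since 3·2 = 6 = 1·5 + 1), so t ≡ 2·3 = 6 ≡ 1 (mod 5).
    Then x = 15 + 33·1 = 48, valid modulo lcm(33, 5) = 165: x ≡ 48 (mod 165).
Verify: 48 mod 11 = 4 ✓, 48 mod 3 = 0 ✓, 48 mod 5 = 3 ✓.

x ≡ 48 (mod 165).


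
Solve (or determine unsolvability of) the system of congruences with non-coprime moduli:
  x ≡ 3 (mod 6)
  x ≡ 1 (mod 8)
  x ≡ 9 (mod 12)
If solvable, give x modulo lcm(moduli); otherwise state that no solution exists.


Moduli 6, 8, 12 are not pairwise coprime, so CRT works modulo lcm(m_i) when all pairwise compatibility conditions hold.
Pairwise compatibility: gcd(m_i, m_j) must divide a_i - a_j for every pair.
Merge one congruence at a time:
  Start: x ≡ 3 (mod 6).
  Combine with x ≡ 1 (mod 8): gcd(6, 8) = 2; 1 - 3 = -2, which IS divisible by 2, so compatible.
    Write x = 3 + 6·t and substitute into x ≡ 1 (mod 8): 6·t ≡ 1 − 3 = -2 (mod 8).
    Divide the congruence (and modulus) by g = 2: 3·t ≡ -1 (mod 4).
    Reduce coefficients mod 4: 3·t ≡ 3 (mod 4).
    The inverse of 3 mod 4 is 3 (since 3·3 = 9 = 2·4 + 1), so t ≡ 3·3 = 9 ≡ 1 (mod 4).
    Then x = 3 + 6·1 = 9, valid modulo lcm(6, 8) = 24: x ≡ 9 (mod 24).
  Combine with x ≡ 9 (mod 12): gcd(24, 12) = 12; 9 - 9 = 0, which IS divisible by 12, so compatible.
    Write x = 9 + 24·t and substitute into x ≡ 9 (mod 12): 24·t ≡ 9 − 9 = 0 (mod 12).
    Divide the congruence (and modulus) by g = 12: 2·t ≡ 0 (mod 1).
    Modulo 1 every t works; take t = 0.
    Then x = 9 + 24·0 = 9, valid modulo lcm(24, 12) = 24: x ≡ 9 (mod 24).
Verify: 9 mod 6 = 3, 9 mod 8 = 1, 9 mod 12 = 9.

x ≡ 9 (mod 24).


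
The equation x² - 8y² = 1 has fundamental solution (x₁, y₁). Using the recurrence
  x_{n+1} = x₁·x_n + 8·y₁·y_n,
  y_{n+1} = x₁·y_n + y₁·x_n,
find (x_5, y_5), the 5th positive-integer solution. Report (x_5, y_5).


Step 1: Find the fundamental solution (x₁, y₁) of x² - 8y² = 1.
  Expand √8 as a continued fraction. a₀ = ⌊√8⌋ = 2; iterate m_{k+1} = d_k·a_k − m_k, d_{k+1} = (8 − m_{k+1}²)/d_k, a_{k+1} = ⌊(a₀ + m_{k+1})/d_{k+1}⌋ (starting m₀ = 0, d₀ = 1), with convergents p_k = a_k·p_{k-1} + p_{k-2}, q_k = a_k·q_{k-1} + q_{k-2} (p₋₁ = 1, q₋₁ = 0):
  k = 0: a₀ = 2; p₀/q₀ = 2/1; p₀² − 8·q₀² = 4 − 8 = -4.
  k = 1: m = 2, d = 4, a = ⌊(2 + 2)/4⌋ = 1; p/q = (1·2 + 1)/(1·1 + 0) = 3/1; p² − 8·q² = 9 − 8 = 1.
  The first convergent with p² − 8·q² = 1 gives the fundamental solution (x₁, y₁) = (3, 1).
Step 2: Apply the recurrence (x_{n+1}, y_{n+1}) = (x₁x_n + 8y₁y_n, x₁y_n + y₁x_n) repeatedly.
  From (x_1, y_1) = (3, 1): x_2 = 3·3 + 8·1·1 = 17; y_2 = 3·1 + 1·3 = 6.
  From (x_2, y_2) = (17, 6): x_3 = 3·17 + 8·1·6 = 99; y_3 = 3·6 + 1·17 = 35.
  From (x_3, y_3) = (99, 35): x_4 = 3·99 + 8·1·35 = 577; y_4 = 3·35 + 1·99 = 204.
  From (x_4, y_4) = (577, 204): x_5 = 3·577 + 8·1·204 = 3363; y_5 = 3·204 + 1·577 = 1189.
Step 3: Verify x_5² - 8·y_5² = 11309769 - 11309768 = 1 (should be 1). ✓

(x_1, y_1) = (3, 1); (x_5, y_5) = (3363, 1189).


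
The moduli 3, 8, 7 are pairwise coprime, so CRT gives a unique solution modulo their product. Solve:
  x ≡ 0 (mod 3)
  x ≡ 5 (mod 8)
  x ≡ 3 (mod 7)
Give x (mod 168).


Moduli 3, 8, 7 are pairwise coprime; by CRT there is a unique solution modulo M = 3 · 8 · 7 = 168.
Solve pairwise, accumulating the modulus:
  Start with x ≡ 0 (mod 3).
  Combine with x ≡ 5 (mod 8): since gcd(3, 8) = 1, we get a unique residue mod 24.
    Write x = 0 + 3·t and substitute into x ≡ 5 (mod 8): 3·t ≡ 5 − 0 = 5 (mod 8).
    The inverse of 3 mod 8 is 3 (since 3·3 = 9 = 1·8 + 1), so t ≡ 3·5 = 15 ≡ 7 (mod 8).
    Then x = 0 + 3·7 = 21, valid modulo lcm(3, 8) = 24: x ≡ 21 (mod 24).
  Combine with x ≡ 3 (mod 7): since gcd(24, 7) = 1, we get a unique residue mod 168.
    Write x = 21 + 24·t and substitute into x ≡ 3 (mod 7): 24·t ≡ 3 − 21 = -18 (mod 7).
    Reduce coefficients mod 7: 3·t ≡ 3 (mod 7).
    The inverse of 3 mod 7 is 5 (since 3·5 = 15 = 2·7 + 1), so t ≡ 5·3 = 15 ≡ 1 (mod 7).
    Then x = 21 + 24·1 = 45, valid modulo lcm(24, 7) = 168: x ≡ 45 (mod 168).
Verify: 45 mod 3 = 0 ✓, 45 mod 8 = 5 ✓, 45 mod 7 = 3 ✓.

x ≡ 45 (mod 168).


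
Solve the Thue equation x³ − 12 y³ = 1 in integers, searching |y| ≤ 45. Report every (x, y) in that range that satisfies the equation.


The equation is x³ - 12y³ = 1. For fixed y, x³ = 12·y³ + 1, so a solution requires the RHS to be a perfect cube.
Strategy: iterate y from -45 to 45, compute RHS = 12·y³ + 1, and check whether it is a (positive or negative) perfect cube.
Check small values of y:
  y = 0: RHS = 1 = (1)³ ⇒ x = 1 works.
  y = 1: RHS = 13 is not a perfect cube.
  y = -1: RHS = -11 is not a perfect cube.
  y = 2: RHS = 97 is not a perfect cube.
  y = -2: RHS = -95 is not a perfect cube.
  y = 3: RHS = 325 is not a perfect cube.
  y = -3: RHS = -323 is not a perfect cube.
Continuing the search up to |y| = 45 finds no further solutions beyond those listed.
Collected solutions: (1, 0).

Solutions (with |y| ≤ 45): (1, 0).


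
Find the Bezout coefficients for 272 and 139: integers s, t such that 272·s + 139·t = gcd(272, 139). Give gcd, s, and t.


Euclidean algorithm on (272, 139) — divide until remainder is 0:
  272 = 1 · 139 + 133
  139 = 1 · 133 + 6
  133 = 22 · 6 + 1
  6 = 6 · 1 + 0
gcd(272, 139) = 1.
Track Bezout coefficients alongside the remainders: start with r₀ = 272 = a·1 + b·0 (s = 1, t = 0) and r₁ = 139 = a·0 + b·1 (s = 0, t = 1); each new remainder r_{k+1} = r_{k-1} − q_k·r_k inherits s_{k+1} = s_{k-1} − q_k·s_k, t_{k+1} = t_{k-1} − q_k·t_k, so r_k = a·s_k + b·t_k at every step:
  q = 1: r = 133, s = 1 − 1·0 = 1, t = 0 − 1·1 = -1  (check: 272·1 + 139·(-1) = 133)
  q = 1: r = 6, s = 0 − 1·1 = -1, t = 1 − 1·(-1) = 2  (check: 272·(-1) + 139·2 = 6)
  q = 22: r = 1, s = 1 − 22·(-1) = 23, t = -1 − 22·2 = -45  (check: 272·23 + 139·(-45) = 1)
The row with r = 1 (the gcd) gives the Bezout coefficients s = 23, t = -45.
Result: 272 · (23) + 139 · (-45) = 1.

gcd(272, 139) = 1; s = 23, t = -45 (check: 272·23 + 139·(-45) = 1).


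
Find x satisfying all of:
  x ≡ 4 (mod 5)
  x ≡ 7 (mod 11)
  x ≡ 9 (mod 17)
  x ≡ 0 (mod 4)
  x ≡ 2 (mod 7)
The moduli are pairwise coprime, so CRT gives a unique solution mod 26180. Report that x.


Product of moduli M = 5 · 11 · 17 · 4 · 7 = 26180.
Merge one congruence at a time:
  Start: x ≡ 4 (mod 5).
  Combine with x ≡ 7 (mod 11); new modulus lcm = 55.
    Write x = 4 + 5·t and substitute into x ≡ 7 (mod 11): 5·t ≡ 7 − 4 = 3 (mod 11).
    The inverse of 5 mod 11 is 9 (since 5·9 = 45 = 4·11 + 1), so t ≡ 9·3 = 27 ≡ 5 (mod 11).
    Then x = 4 + 5·5 = 29, valid modulo lcm(5, 11) = 55: x ≡ 29 (mod 55).
  Combine with x ≡ 9 (mod 17); new modulus lcm = 935.
    Write x = 29 + 55·t and substitute into x ≡ 9 (mod 17): 55·t ≡ 9 − 29 = -20 (mod 17).
    Reduce coefficients mod 17: 4·t ≡ 14 (mod 17).
    The inverse of 4 mod 17 is 13 (since 4·13 = 52 = 3·17 + 1), so t ≡ 13·14 = 182 ≡ 12 (mod 17).
    Then x = 29 + 55·12 = 689, valid modulo lcm(55, 17) = 935: x ≡ 689 (mod 935).
  Combine with x ≡ 0 (mod 4); new modulus lcm = 3740.
    Write x = 689 + 935·t and substitute into x ≡ 0 (mod 4): 935·t ≡ 0 − 689 = -689 (mod 4).
    Reduce coefficients mod 4: 3·t ≡ 3 (mod 4).
    The inverse of 3 mod 4 is 3 (since 3·3 = 9 = 2·4 + 1), so t ≡ 3·3 = 9 ≡ 1 (mod 4).
    Then x = 689 + 935·1 = 1624, valid modulo lcm(935, 4) = 3740: x ≡ 1624 (mod 3740).
  Combine with x ≡ 2 (mod 7); new modulus lcm = 26180.
    Write x = 1624 + 3740·t and substitute into x ≡ 2 (mod 7): 3740·t ≡ 2 − 1624 = -1622 (mod 7).
    Reduce coefficients mod 7: 2·t ≡ 2 (mod 7).
    The inverse of 2 mod 7 is 4 (since 2·4 = 8 = 1·7 + 1), so t ≡ 4·2 = 8 ≡ 1 (mod 7).
    Then x = 1624 + 3740·1 = 5364, valid modulo lcm(3740, 7) = 26180: x ≡ 5364 (mod 26180).
Verify against each original: 5364 mod 5 = 4, 5364 mod 11 = 7, 5364 mod 17 = 9, 5364 mod 4 = 0, 5364 mod 7 = 2.

x ≡ 5364 (mod 26180).


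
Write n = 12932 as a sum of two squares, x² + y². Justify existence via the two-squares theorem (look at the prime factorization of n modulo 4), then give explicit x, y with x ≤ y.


Step 1: Factor n = 12932 = 2^2 · 53 · 61.
Step 2: Check the mod-4 condition on each prime factor: 2 = 2 (special); 53 ≡ 1 (mod 4), exponent 1; 61 ≡ 1 (mod 4), exponent 1.
All primes ≡ 3 (mod 4) appear to even exponent (or don't appear), so by the two-squares theorem n IS expressible as a sum of two squares.
Step 3: Build a representation. Group n = k² · m with k = 2 and m = 53 · 61 = 3233 (a product of primes ≡ 1 (mod 4)); a representation of m scales to one of n via (k·x)² + (k·y)² = k²(x² + y²). Each prime p ≡ 1 (mod 4) is itself a sum of two squares; find a² by testing p − a² for a perfect square:
  53: 53 − 1² = 52, 53 − 2² = 49 = 7² ⇒ 53 = 2² + 7².
  61: 61 − 1² = 60, 61 − 2² = 57, 61 − 3² = 52, 61 − 4² = 45, 61 − 5² = 36 = 6² ⇒ 61 = 5² + 6².
  Combine using the Brahmagupta–Fibonacci identity (a² + b²)(c² + d²) = (ac − bd)² + (ad + bc)² = (ac + bd)² + (ad − bc)²:
  53 · 61 = 3233: from (2² + 7²)(5² + 6²), take (2·5 − 7·6, 2·6 + 7·5) = (10 − 42, 12 + 35) = (-32, 47); dropping signs (only squares matter) gives (32, 47); check 32² + 47² = 1024 + 2209 = 3233 ✓.
  Scale by k = 2: (2·32, 2·47) = (64, 94).
Step 4: Order so x ≤ y and verify: 64² + 94² = 4096 + 8836 = 12932 = n. ✓

n = 12932 = 64² + 94² (one valid representation with x ≤ y).


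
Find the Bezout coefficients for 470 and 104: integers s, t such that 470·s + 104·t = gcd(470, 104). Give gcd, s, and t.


Euclidean algorithm on (470, 104) — divide until remainder is 0:
  470 = 4 · 104 + 54
  104 = 1 · 54 + 50
  54 = 1 · 50 + 4
  50 = 12 · 4 + 2
  4 = 2 · 2 + 0
gcd(470, 104) = 2.
Track Bezout coefficients alongside the remainders: start with r₀ = 470 = a·1 + b·0 (s = 1, t = 0) and r₁ = 104 = a·0 + b·1 (s = 0, t = 1); each new remainder r_{k+1} = r_{k-1} − q_k·r_k inherits s_{k+1} = s_{k-1} − q_k·s_k, t_{k+1} = t_{k-1} − q_k·t_k, so r_k = a·s_k + b·t_k at every step:
  q = 4: r = 54, s = 1 − 4·0 = 1, t = 0 − 4·1 = -4  (check: 470·1 + 104·(-4) = 54)
  q = 1: r = 50, s = 0 − 1·1 = -1, t = 1 − 1·(-4) = 5  (check: 470·(-1) + 104·5 = 50)
  q = 1: r = 4, s = 1 − 1·(-1) = 2, t = -4 − 1·5 = -9  (check: 470·2 + 104·(-9) = 4)
  q = 12: r = 2, s = -1 − 12·2 = -25, t = 5 − 12·(-9) = 113  (check: 470·(-25) + 104·113 = 2)
The row with r = 2 (the gcd) gives the Bezout coefficients s = -25, t = 113.
Result: 470 · (-25) + 104 · (113) = 2.

gcd(470, 104) = 2; s = -25, t = 113 (check: 470·(-25) + 104·113 = 2).


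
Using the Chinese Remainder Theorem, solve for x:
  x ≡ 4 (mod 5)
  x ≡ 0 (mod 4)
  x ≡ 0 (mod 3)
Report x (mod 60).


Moduli 5, 4, 3 are pairwise coprime; by CRT there is a unique solution modulo M = 5 · 4 · 3 = 60.
Solve pairwise, accumulating the modulus:
  Start with x ≡ 4 (mod 5).
  Combine with x ≡ 0 (mod 4): since gcd(5, 4) = 1, we get a unique residue mod 20.
    Write x = 4 + 5·t and substitute into x ≡ 0 (mod 4): 5·t ≡ 0 − 4 = -4 (mod 4).
    Reduce coefficients mod 4: 1·t ≡ 0 (mod 4).
    So t ≡ 0 (mod 4).
    Then x = 4 + 5·0 = 4, valid modulo lcm(5, 4) = 20: x ≡ 4 (mod 20).
  Combine with x ≡ 0 (mod 3): since gcd(20, 3) = 1, we get a unique residue mod 60.
    Write x = 4 + 20·t and substitute into x ≡ 0 (mod 3): 20·t ≡ 0 − 4 = -4 (mod 3).
    Reduce coefficients mod 3: 2·t ≡ 2 (mod 3).
    The inverse of 2 mod 3 is 2 (since 2·2 = 4 = 1·3 + 1), so t ≡ 2·2 = 4 ≡ 1 (mod 3).
    Then x = 4 + 20·1 = 24, valid modulo lcm(20, 3) = 60: x ≡ 24 (mod 60).
Verify: 24 mod 5 = 4 ✓, 24 mod 4 = 0 ✓, 24 mod 3 = 0 ✓.

x ≡ 24 (mod 60).


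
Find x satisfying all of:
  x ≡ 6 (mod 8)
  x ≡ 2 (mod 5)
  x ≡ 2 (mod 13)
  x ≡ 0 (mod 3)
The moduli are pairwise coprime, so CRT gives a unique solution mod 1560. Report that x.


Product of moduli M = 8 · 5 · 13 · 3 = 1560.
Merge one congruence at a time:
  Start: x ≡ 6 (mod 8).
  Combine with x ≡ 2 (mod 5); new modulus lcm = 40.
    Write x = 6 + 8·t and substitute into x ≡ 2 (mod 5): 8·t ≡ 2 − 6 = -4 (mod 5).
    Reduce coefficients mod 5: 3·t ≡ 1 (mod 5).
    The inverse of 3 mod 5 is 2 (since 3·2 = 6 = 1·5 + 1), so t ≡ 2·1 = 2 ≡ 2 (mod 5).
    Then x = 6 + 8·2 = 22, valid modulo lcm(8, 5) = 40: x ≡ 22 (mod 40).
  Combine with x ≡ 2 (mod 13); new modulus lcm = 520.
    Write x = 22 + 40·t and substitute into x ≡ 2 (mod 13): 40·t ≡ 2 − 22 = -20 (mod 13).
    Reduce coefficients mod 13: 1·t ≡ 6 (mod 13).
    So t ≡ 6 (mod 13).
    Then x = 22 + 40·6 = 262, valid modulo lcm(40, 13) = 520: x ≡ 262 (mod 520).
  Combine with x ≡ 0 (mod 3); new modulus lcm = 1560.
    Write x = 262 + 520·t and substitute into x ≡ 0 (mod 3): 520·t ≡ 0 − 262 = -262 (mod 3).
    Reduce coefficients mod 3: 1·t ≡ 2 (mod 3).
    So t ≡ 2 (mod 3).
    Then x = 262 + 520·2 = 1302, valid modulo lcm(520, 3) = 1560: x ≡ 1302 (mod 1560).
Verify against each original: 1302 mod 8 = 6, 1302 mod 5 = 2, 1302 mod 13 = 2, 1302 mod 3 = 0.

x ≡ 1302 (mod 1560).


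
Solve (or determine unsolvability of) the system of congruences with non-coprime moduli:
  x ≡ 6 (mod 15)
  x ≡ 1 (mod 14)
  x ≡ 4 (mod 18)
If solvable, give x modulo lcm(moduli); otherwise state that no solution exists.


Moduli 15, 14, 18 are not pairwise coprime, so CRT works modulo lcm(m_i) when all pairwise compatibility conditions hold.
Pairwise compatibility: gcd(m_i, m_j) must divide a_i - a_j for every pair.
Merge one congruence at a time:
  Start: x ≡ 6 (mod 15).
  Combine with x ≡ 1 (mod 14): gcd(15, 14) = 1; 1 - 6 = -5, which IS divisible by 1, so compatible.
    Write x = 6 + 15·t and substitute into x ≡ 1 (mod 14): 15·t ≡ 1 − 6 = -5 (mod 14).
    Reduce coefficients mod 14: 1·t ≡ 9 (mod 14).
    So t ≡ 9 (mod 14).
    Then x = 6 + 15·9 = 141, valid modulo lcm(15, 14) = 210: x ≡ 141 (mod 210).
  Combine with x ≡ 4 (mod 18): gcd(210, 18) = 6, and 4 - 141 = -137 is NOT divisible by 6.
    ⇒ system is inconsistent (no integer solution).

No solution (the system is inconsistent).


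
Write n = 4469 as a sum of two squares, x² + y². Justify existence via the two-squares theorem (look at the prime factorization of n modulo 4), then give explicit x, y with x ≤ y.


Step 1: Factor n = 4469 = 41 · 109.
Step 2: Check the mod-4 condition on each prime factor: 41 ≡ 1 (mod 4), exponent 1; 109 ≡ 1 (mod 4), exponent 1.
All primes ≡ 3 (mod 4) appear to even exponent (or don't appear), so by the two-squares theorem n IS expressible as a sum of two squares.
Step 3: Build a representation. Here n = 41 · 109 is a product of primes ≡ 1 (mod 4). Each prime p ≡ 1 (mod 4) is itself a sum of two squares; find a² by testing p − a² for a perfect square:
  41: 41 − 1² = 40, 41 − 2² = 37, 41 − 3² = 32, 41 − 4² = 25 = 5² ⇒ 41 = 4² + 5².
  109: 109 − 1² = 108, 109 − 2² = 105, 109 − 3² = 100 = 10² ⇒ 109 = 3² + 10².
  Combine using the Brahmagupta–Fibonacci identity (a² + b²)(c² + d²) = (ac − bd)² + (ad + bc)² = (ac + bd)² + (ad − bc)²:
  41 · 109 = 4469: from (4² + 5²)(3² + 10²), take (4·3 − 5·10, 4·10 + 5·3) = (12 − 50, 40 + 15) = (-38, 55); dropping signs (only squares matter) gives (38, 55); check 38² + 55² = 1444 + 3025 = 4469 ✓.
Step 4: Order so x ≤ y and verify: 38² + 55² = 1444 + 3025 = 4469 = n. ✓

n = 4469 = 38² + 55² (one valid representation with x ≤ y).


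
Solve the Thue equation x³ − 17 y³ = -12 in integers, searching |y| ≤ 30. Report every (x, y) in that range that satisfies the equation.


The equation is x³ - 17y³ = -12. For fixed y, x³ = 17·y³ − 12, so a solution requires the RHS to be a perfect cube.
Strategy: iterate y from -30 to 30, compute RHS = 17·y³ − 12, and check whether it is a (positive or negative) perfect cube.
Check small values of y:
  y = 0: RHS = -12 is not a perfect cube.
  y = 1: RHS = 5 is not a perfect cube.
  y = -1: RHS = -29 is not a perfect cube.
  y = 2: RHS = 124 is not a perfect cube.
  y = -2: RHS = -148 is not a perfect cube.
  y = 3: RHS = 447 is not a perfect cube.
  y = -3: RHS = -471 is not a perfect cube.
Continuing the search up to |y| = 30 finds no solutions either.
No (x, y) in the scanned range satisfies the equation.

No integer solutions with |y| ≤ 30.


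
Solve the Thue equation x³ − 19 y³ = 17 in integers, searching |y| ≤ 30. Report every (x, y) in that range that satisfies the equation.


The equation is x³ - 19y³ = 17. For fixed y, x³ = 19·y³ + 17, so a solution requires the RHS to be a perfect cube.
Strategy: iterate y from -30 to 30, compute RHS = 19·y³ + 17, and check whether it is a (positive or negative) perfect cube.
Check small values of y:
  y = 0: RHS = 17 is not a perfect cube.
  y = 1: RHS = 36 is not a perfect cube.
  y = -1: RHS = -2 is not a perfect cube.
  y = 2: RHS = 169 is not a perfect cube.
  y = -2: RHS = -135 is not a perfect cube.
  y = 3: RHS = 530 is not a perfect cube.
  y = -3: RHS = -496 is not a perfect cube.
Continuing the search up to |y| = 30 finds no solutions either.
No (x, y) in the scanned range satisfies the equation.

No integer solutions with |y| ≤ 30.


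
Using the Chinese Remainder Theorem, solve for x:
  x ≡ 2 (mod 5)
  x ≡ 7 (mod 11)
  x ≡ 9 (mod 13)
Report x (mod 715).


Moduli 5, 11, 13 are pairwise coprime; by CRT there is a unique solution modulo M = 5 · 11 · 13 = 715.
Solve pairwise, accumulating the modulus:
  Start with x ≡ 2 (mod 5).
  Combine with x ≡ 7 (mod 11): since gcd(5, 11) = 1, we get a unique residue mod 55.
    Write x = 2 + 5·t and substitute into x ≡ 7 (mod 11): 5·t ≡ 7 − 2 = 5 (mod 11).
    The inverse of 5 mod 11 is 9 (since 5·9 = 45 = 4·11 + 1), so t ≡ 9·5 = 45 ≡ 1 (mod 11).
    Then x = 2 + 5·1 = 7, valid modulo lcm(5, 11) = 55: x ≡ 7 (mod 55).
  Combine with x ≡ 9 (mod 13): since gcd(55, 13) = 1, we get a unique residue mod 715.
    Write x = 7 + 55·t and substitute into x ≡ 9 (mod 13): 55·t ≡ 9 − 7 = 2 (mod 13).
    Reduce coefficients mod 13: 3·t ≡ 2 (mod 13).
    The inverse of 3 mod 13 is 9 (since 3·9 = 27 = 2·13 + 1), so t ≡ 9·2 = 18 ≡ 5 (mod 13).
    Then x = 7 + 55·5 = 282, valid modulo lcm(55, 13) = 715: x ≡ 282 (mod 715).
Verify: 282 mod 5 = 2 ✓, 282 mod 11 = 7 ✓, 282 mod 13 = 9 ✓.

x ≡ 282 (mod 715).


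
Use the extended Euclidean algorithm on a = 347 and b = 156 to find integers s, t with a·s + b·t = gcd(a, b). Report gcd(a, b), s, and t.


Euclidean algorithm on (347, 156) — divide until remainder is 0:
  347 = 2 · 156 + 35
  156 = 4 · 35 + 16
  35 = 2 · 16 + 3
  16 = 5 · 3 + 1
  3 = 3 · 1 + 0
gcd(347, 156) = 1.
Track Bezout coefficients alongside the remainders: start with r₀ = 347 = a·1 + b·0 (s = 1, t = 0) and r₁ = 156 = a·0 + b·1 (s = 0, t = 1); each new remainder r_{k+1} = r_{k-1} − q_k·r_k inherits s_{k+1} = s_{k-1} − q_k·s_k, t_{k+1} = t_{k-1} − q_k·t_k, so r_k = a·s_k + b·t_k at every step:
  q = 2: r = 35, s = 1 − 2·0 = 1, t = 0 − 2·1 = -2  (check: 347·1 + 156·(-2) = 35)
  q = 4: r = 16, s = 0 − 4·1 = -4, t = 1 − 4·(-2) = 9  (check: 347·(-4) + 156·9 = 16)
  q = 2: r = 3, s = 1 − 2·(-4) = 9, t = -2 − 2·9 = -20  (check: 347·9 + 156·(-20) = 3)
  q = 5: r = 1, s = -4 − 5·9 = -49, t = 9 − 5·(-20) = 109  (check: 347·(-49) + 156·109 = 1)
The row with r = 1 (the gcd) gives the Bezout coefficients s = -49, t = 109.
Result: 347 · (-49) + 156 · (109) = 1.

gcd(347, 156) = 1; s = -49, t = 109 (check: 347·(-49) + 156·109 = 1).


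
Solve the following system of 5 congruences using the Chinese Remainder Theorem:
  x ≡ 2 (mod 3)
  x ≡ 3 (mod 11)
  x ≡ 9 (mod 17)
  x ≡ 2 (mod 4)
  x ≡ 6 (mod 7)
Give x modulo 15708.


Product of moduli M = 3 · 11 · 17 · 4 · 7 = 15708.
Merge one congruence at a time:
  Start: x ≡ 2 (mod 3).
  Combine with x ≡ 3 (mod 11); new modulus lcm = 33.
    Write x = 2 + 3·t and substitute into x ≡ 3 (mod 11): 3·t ≡ 3 − 2 = 1 (mod 11).
    The inverse of 3 mod 11 is 4 (since 3·4 = 12 = 1·11 + 1), so t ≡ 4·1 = 4 ≡ 4 (mod 11).
    Then x = 2 + 3·4 = 14, valid modulo lcm(3, 11) = 33: x ≡ 14 (mod 33).
  Combine with x ≡ 9 (mod 17); new modulus lcm = 561.
    Write x = 14 + 33·t and substitute into x ≡ 9 (mod 17): 33·t ≡ 9 − 14 = -5 (mod 17).
    Reduce coefficients mod 17: 16·t ≡ 12 (mod 17).
    The inverse of 16 mod 17 is 16 (since 16·16 = 256 = 15·17 + 1), so t ≡ 16·12 = 192 ≡ 5 (mod 17).
    Then x = 14 + 33·5 = 179, valid modulo lcm(33, 17) = 561: x ≡ 179 (mod 561).
  Combine with x ≡ 2 (mod 4); new modulus lcm = 2244.
    Write x = 179 + 561·t and substitute into x ≡ 2 (mod 4): 561·t ≡ 2 − 179 = -177 (mod 4).
    Reduce coefficients mod 4: 1·t ≡ 3 (mod 4).
    So t ≡ 3 (mod 4).
    Then x = 179 + 561·3 = 1862, valid modulo lcm(561, 4) = 2244: x ≡ 1862 (mod 2244).
  Combine with x ≡ 6 (mod 7); new modulus lcm = 15708.
    Write x = 1862 + 2244·t and substitute into x ≡ 6 (mod 7): 2244·t ≡ 6 − 1862 = -1856 (mod 7).
    Reduce coefficients mod 7: 4·t ≡ 6 (mod 7).
    The inverse of 4 mod 7 is 2 (since 4·2 = 8 = 1·7 + 1), so t ≡ 2·6 = 12 ≡ 5 (mod 7).
    Then x = 1862 + 2244·5 = 13082, valid modulo lcm(2244, 7) = 15708: x ≡ 13082 (mod 15708).
Verify against each original: 13082 mod 3 = 2, 13082 mod 11 = 3, 13082 mod 17 = 9, 13082 mod 4 = 2, 13082 mod 7 = 6.

x ≡ 13082 (mod 15708).
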